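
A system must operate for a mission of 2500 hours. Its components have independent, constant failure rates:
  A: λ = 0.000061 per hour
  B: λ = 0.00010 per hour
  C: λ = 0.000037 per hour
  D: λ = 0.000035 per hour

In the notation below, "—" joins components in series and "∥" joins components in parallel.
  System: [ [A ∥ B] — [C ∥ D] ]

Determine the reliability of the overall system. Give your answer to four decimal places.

R(A) = exp(−0.000061 × 2500) = 0.858559
R(B) = exp(−0.00010 × 2500) = 0.778801
R(C) = exp(−0.000037 × 2500) = 0.911649
R(D) = exp(−0.000035 × 2500) = 0.916219
Parallel (A and B): 1 − (1 − 0.858559)(1 − 0.778801) = 0.968713
Parallel (C and D): 1 − (1 − 0.911649)(1 − 0.916219) = 0.992598
Series ([0.968713] and [0.992598]): 0.968713 × 0.992598 = 0.9615

0.9615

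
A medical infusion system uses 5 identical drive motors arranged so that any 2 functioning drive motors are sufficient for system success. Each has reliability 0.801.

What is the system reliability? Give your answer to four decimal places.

R = Σ_{i=2}^{5} C(5,i) p^i (1−p)^{5−i} with p = 0.801
C(5,2)·0.801^2·0.199^3 = 0.050562
C(5,3)·0.801^3·0.199^2 = 0.203518
C(5,4)·0.801^4·0.199^1 = 0.409594
C(5,5)·0.801^5·0.199^0 = 0.329733
Sum = 0.9934

0.9934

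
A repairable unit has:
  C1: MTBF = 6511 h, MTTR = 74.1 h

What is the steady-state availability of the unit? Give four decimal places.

A(C1) = MTBF/(MTBF+MTTR) = 6511/(6511+74.1) = 0.9887

0.9887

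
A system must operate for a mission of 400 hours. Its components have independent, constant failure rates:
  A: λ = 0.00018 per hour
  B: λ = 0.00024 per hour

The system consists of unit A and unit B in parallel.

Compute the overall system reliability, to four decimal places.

R(A) = exp(−0.00018 × 400) = 0.930531
R(B) = exp(−0.00024 × 400) = 0.908464
Parallel (A and B): 1 − (1 − 0.930531)(1 − 0.908464) = 0.9936

0.9936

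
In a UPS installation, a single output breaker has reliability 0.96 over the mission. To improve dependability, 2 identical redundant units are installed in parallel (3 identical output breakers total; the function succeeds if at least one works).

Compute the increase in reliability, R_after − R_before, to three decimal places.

R_before = 0.96
R_after = 1 − (1 − 0.96)^3 = 1.000
ΔR = 1.000 − 0.96 = 0.040

0.040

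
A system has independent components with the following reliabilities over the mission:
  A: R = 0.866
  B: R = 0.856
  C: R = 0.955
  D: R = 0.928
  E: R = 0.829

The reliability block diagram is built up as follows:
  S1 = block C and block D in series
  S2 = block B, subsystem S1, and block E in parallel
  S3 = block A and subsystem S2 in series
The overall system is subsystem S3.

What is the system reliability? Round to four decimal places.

0.8636

Series (C and D): 0.955000 × 0.928000 = 0.886240
Parallel (B, [0.886240], and E): 1 − (1 − 0.856000)(1 − 0.886240)(1 − 0.829000) = 0.997199
Series (A and [0.997199]): 0.866000 × 0.997199 = 0.8636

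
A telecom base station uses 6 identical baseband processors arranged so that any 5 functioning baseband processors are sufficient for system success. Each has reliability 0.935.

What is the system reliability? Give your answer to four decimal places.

R = Σ_{i=5}^{6} C(6,i) p^i (1−p)^{6−i} with p = 0.935
C(6,5)·0.935^5·0.065^1 = 0.278691
C(6,6)·0.935^6·0.065^0 = 0.668143
Sum = 0.9468

0.9468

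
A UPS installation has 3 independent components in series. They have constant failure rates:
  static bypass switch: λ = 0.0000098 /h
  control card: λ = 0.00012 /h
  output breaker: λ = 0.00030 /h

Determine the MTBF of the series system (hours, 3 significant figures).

2330

Series of exponential components: λ_sys = Σ λ_i
λ_sys = 0.0000098 + 0.00012 + 0.00030 = 4.2980e-04 /h
MTBF = 1 / λ_sys = 2330 h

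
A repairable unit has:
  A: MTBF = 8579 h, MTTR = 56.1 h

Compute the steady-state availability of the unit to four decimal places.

A(A) = MTBF/(MTBF+MTTR) = 8579/(8579+56.1) = 0.9935

0.9935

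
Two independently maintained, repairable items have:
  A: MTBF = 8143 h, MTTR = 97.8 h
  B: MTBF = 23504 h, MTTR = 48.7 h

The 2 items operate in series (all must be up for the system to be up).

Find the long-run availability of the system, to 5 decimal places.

A(A) = MTBF/(MTBF+MTTR) = 8143/(8143+97.8) = 0.988132
A(B) = MTBF/(MTBF+MTTR) = 23504/(23504+48.7) = 0.997932
Series availability: 0.988132 × 0.997932 = 0.98609

0.98609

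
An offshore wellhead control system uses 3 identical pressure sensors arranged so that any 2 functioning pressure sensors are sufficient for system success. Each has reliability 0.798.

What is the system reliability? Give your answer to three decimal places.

R = Σ_{i=2}^{3} C(3,i) p^i (1−p)^{3−i} with p = 0.798
C(3,2)·0.798^2·0.202^1 = 0.38590
C(3,3)·0.798^3·0.202^0 = 0.50817
Sum = 0.894

0.894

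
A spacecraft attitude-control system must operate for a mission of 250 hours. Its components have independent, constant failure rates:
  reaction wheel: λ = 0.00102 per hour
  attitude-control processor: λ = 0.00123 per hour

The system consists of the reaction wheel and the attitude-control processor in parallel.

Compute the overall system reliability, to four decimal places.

0.9404

R(reaction wheel) = exp(−0.00102 × 250) = 0.774916
R(attitude-control processor) = exp(−0.00123 × 250) = 0.735283
Parallel (reaction wheel and attitude-control processor): 1 − (1 − 0.774916)(1 − 0.735283) = 0.9404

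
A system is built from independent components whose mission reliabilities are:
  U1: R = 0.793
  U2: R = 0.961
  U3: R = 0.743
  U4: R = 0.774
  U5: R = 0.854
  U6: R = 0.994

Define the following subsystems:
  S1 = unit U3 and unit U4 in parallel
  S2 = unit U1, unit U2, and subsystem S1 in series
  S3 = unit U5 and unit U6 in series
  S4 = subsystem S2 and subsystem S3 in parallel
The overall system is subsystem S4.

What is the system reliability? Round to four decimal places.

Parallel (U3 and U4): 1 − (1 − 0.743000)(1 − 0.774000) = 0.941918
Series (U1, U2, and [0.941918]): 0.793000 × 0.961000 × 0.941918 = 0.717810
Series (U5 and U6): 0.854000 × 0.994000 = 0.848876
Parallel ([0.717810] and [0.848876]): 1 − (1 − 0.717810)(1 − 0.848876) = 0.9574

0.9574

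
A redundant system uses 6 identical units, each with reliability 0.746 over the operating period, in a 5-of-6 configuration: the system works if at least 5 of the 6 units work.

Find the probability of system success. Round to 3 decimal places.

0.524

R = Σ_{i=5}^{6} C(6,i) p^i (1−p)^{6−i} with p = 0.746
C(6,5)·0.746^5·0.254^1 = 0.35211
C(6,6)·0.746^6·0.254^0 = 0.17236
Sum = 0.524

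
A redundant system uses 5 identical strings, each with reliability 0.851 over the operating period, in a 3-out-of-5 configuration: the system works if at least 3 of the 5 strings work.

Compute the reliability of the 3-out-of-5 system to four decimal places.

R = Σ_{i=3}^{5} C(5,i) p^i (1−p)^{5−i} with p = 0.851
C(5,3)·0.851^3·0.149^2 = 0.136824
C(5,4)·0.851^4·0.149^1 = 0.390728
C(5,5)·0.851^5·0.149^0 = 0.446321
Sum = 0.9739

0.9739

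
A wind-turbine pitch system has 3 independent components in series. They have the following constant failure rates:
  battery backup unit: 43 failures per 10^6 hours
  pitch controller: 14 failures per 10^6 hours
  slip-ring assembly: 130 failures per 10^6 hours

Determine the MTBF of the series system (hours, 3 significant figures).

Series of exponential components: λ_sys = Σ λ_i
λ_sys = 0.000043 + 0.000014 + 0.00013 = 1.8700e-04 /h
MTBF = 1 / λ_sys = 5350 h

5350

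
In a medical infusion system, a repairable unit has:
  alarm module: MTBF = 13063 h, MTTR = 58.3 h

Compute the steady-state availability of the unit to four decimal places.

0.9956

A(alarm module) = MTBF/(MTBF+MTTR) = 13063/(13063+58.3) = 0.9956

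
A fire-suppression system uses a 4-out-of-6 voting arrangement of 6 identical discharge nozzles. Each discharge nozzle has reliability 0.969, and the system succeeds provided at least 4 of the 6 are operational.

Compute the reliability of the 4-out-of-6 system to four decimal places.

0.9994

R = Σ_{i=4}^{6} C(6,i) p^i (1−p)^{6−i} with p = 0.969
C(6,4)·0.969^4·0.031^2 = 0.012709
C(6,5)·0.969^5·0.031^1 = 0.158903
C(6,6)·0.969^6·0.031^0 = 0.827833
Sum = 0.9994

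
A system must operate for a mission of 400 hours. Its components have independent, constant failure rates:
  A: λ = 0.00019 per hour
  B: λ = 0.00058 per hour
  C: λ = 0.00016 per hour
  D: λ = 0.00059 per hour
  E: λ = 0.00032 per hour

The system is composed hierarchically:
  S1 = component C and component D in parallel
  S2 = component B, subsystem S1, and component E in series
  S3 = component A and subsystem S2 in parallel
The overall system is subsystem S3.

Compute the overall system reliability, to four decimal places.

R(A) = exp(−0.00019 × 400) = 0.926816
R(B) = exp(−0.00058 × 400) = 0.792946
R(C) = exp(−0.00016 × 400) = 0.938005
R(D) = exp(−0.00059 × 400) = 0.789781
R(E) = exp(−0.00032 × 400) = 0.879853
Parallel (C and D): 1 − (1 − 0.938005)(1 − 0.789781) = 0.986967
Series (B, [0.986967], and E): 0.792946 × 0.986967 × 0.879853 = 0.688583
Parallel (A and [0.688583]): 1 − (1 − 0.926816)(1 − 0.688583) = 0.9772

0.9772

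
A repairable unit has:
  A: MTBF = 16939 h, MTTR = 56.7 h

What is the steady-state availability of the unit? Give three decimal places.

0.997

A(A) = MTBF/(MTBF+MTTR) = 16939/(16939+56.7) = 0.997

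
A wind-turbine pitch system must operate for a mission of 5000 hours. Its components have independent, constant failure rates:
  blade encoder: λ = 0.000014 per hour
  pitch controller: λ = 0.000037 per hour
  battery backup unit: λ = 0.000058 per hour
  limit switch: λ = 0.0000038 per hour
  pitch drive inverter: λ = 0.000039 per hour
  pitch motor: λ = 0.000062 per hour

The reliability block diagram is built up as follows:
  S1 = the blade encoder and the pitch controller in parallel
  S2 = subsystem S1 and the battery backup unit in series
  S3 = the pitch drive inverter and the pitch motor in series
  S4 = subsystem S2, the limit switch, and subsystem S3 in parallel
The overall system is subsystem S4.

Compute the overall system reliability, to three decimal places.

0.998

R(blade encoder) = exp(−0.000014 × 5000) = 0.93239
R(pitch controller) = exp(−0.000037 × 5000) = 0.83110
R(battery backup unit) = exp(−0.000058 × 5000) = 0.74826
R(limit switch) = exp(−0.0000038 × 5000) = 0.98118
R(pitch drive inverter) = exp(−0.000039 × 5000) = 0.82283
R(pitch motor) = exp(−0.000062 × 5000) = 0.73345
Parallel (blade encoder and pitch controller): 1 − (1 − 0.93239)(1 − 0.83110) = 0.98858
Series ([0.98858] and battery backup unit): 0.98858 × 0.74826 = 0.73971
Series (pitch drive inverter and pitch motor): 0.82283 × 0.73345 = 0.60350
Parallel ([0.73971], limit switch, and [0.60350]): 1 − (1 − 0.73971)(1 − 0.98118)(1 − 0.60350) = 0.998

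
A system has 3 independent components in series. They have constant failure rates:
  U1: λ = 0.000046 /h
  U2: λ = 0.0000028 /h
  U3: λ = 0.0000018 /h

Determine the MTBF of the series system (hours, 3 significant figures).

Series of exponential components: λ_sys = Σ λ_i
λ_sys = 0.000046 + 0.0000028 + 0.0000018 = 5.0600e-05 /h
MTBF = 1 / λ_sys = 19800 h

19800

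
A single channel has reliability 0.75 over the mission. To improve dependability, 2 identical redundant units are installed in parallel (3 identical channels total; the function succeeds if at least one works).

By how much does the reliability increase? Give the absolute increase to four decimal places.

R_before = 0.75
R_after = 1 − (1 − 0.75)^3 = 0.9844
ΔR = 0.9844 − 0.75 = 0.2344

0.2344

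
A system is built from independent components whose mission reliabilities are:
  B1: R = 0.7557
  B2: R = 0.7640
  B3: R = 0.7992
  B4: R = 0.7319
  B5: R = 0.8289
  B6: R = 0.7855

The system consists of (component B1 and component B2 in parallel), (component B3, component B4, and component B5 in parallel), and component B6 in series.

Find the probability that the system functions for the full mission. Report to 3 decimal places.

0.733

Parallel (B1 and B2): 1 − (1 − 0.75570)(1 − 0.76400) = 0.94235
Parallel (B3, B4, and B5): 1 − (1 − 0.79920)(1 − 0.73190)(1 − 0.82890) = 0.99079
Series ([0.94235], [0.99079], and B6): 0.94235 × 0.99079 × 0.78550 = 0.733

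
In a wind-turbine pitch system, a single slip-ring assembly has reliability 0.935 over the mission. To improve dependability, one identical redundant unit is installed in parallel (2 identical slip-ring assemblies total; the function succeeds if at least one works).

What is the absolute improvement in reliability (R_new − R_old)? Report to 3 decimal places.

R_before = 0.935
R_after = 1 − (1 − 0.935)^2 = 0.996
ΔR = 0.996 − 0.935 = 0.061

0.061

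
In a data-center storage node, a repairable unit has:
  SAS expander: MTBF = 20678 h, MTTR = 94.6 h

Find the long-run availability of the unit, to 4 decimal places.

A(SAS expander) = MTBF/(MTBF+MTTR) = 20678/(20678+94.6) = 0.9954

0.9954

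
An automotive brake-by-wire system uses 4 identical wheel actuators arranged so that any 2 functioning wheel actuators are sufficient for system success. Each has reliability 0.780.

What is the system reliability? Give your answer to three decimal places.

0.964

R = Σ_{i=2}^{4} C(4,i) p^i (1−p)^{4−i} with p = 0.780
C(4,2)·0.780^2·0.220^2 = 0.17668
C(4,3)·0.780^3·0.220^1 = 0.41761
C(4,4)·0.780^4·0.220^0 = 0.37015
Sum = 0.964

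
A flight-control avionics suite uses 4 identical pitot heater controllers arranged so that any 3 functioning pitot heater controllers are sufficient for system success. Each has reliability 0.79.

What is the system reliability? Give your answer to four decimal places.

0.8037

R = Σ_{i=3}^{4} C(4,i) p^i (1−p)^{4−i} with p = 0.79
C(4,3)·0.79^3·0.21^1 = 0.414153
C(4,4)·0.79^4·0.21^0 = 0.389501
Sum = 0.8037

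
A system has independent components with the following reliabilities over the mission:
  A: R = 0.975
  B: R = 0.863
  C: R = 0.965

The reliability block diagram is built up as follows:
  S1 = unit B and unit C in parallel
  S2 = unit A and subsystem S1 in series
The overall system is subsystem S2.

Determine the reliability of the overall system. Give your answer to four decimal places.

0.9703

Parallel (B and C): 1 − (1 − 0.863000)(1 − 0.965000) = 0.995205
Series (A and [0.995205]): 0.975000 × 0.995205 = 0.9703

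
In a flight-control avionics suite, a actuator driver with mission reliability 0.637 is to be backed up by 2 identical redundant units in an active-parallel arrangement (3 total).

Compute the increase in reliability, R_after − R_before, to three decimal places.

0.315

R_before = 0.637
R_after = 1 − (1 − 0.637)^3 = 0.952
ΔR = 0.952 − 0.637 = 0.315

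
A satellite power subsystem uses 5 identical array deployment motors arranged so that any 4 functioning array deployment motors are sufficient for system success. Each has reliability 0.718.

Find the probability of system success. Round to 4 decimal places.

0.5655

R = Σ_{i=4}^{5} C(5,i) p^i (1−p)^{5−i} with p = 0.718
C(5,4)·0.718^4·0.282^1 = 0.374729
C(5,5)·0.718^5·0.282^0 = 0.190819
Sum = 0.5655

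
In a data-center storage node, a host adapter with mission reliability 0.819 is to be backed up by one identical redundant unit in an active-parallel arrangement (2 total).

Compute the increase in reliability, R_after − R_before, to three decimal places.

R_before = 0.819
R_after = 1 − (1 − 0.819)^2 = 0.967
ΔR = 0.967 − 0.819 = 0.148

0.148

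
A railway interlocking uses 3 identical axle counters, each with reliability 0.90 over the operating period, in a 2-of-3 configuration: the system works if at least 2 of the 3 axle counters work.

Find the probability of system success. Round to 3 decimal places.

0.972

R = Σ_{i=2}^{3} C(3,i) p^i (1−p)^{3−i} with p = 0.90
C(3,2)·0.90^2·0.10^1 = 0.24300
C(3,3)·0.90^3·0.10^0 = 0.72900
Sum = 0.972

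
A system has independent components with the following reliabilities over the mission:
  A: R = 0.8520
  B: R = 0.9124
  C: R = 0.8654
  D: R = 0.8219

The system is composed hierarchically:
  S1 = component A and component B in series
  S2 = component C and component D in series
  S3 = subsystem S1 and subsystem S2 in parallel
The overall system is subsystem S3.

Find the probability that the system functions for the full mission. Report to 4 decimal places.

Series (A and B): 0.852000 × 0.912400 = 0.777365
Series (C and D): 0.865400 × 0.821900 = 0.711272
Parallel ([0.777365] and [0.711272]): 1 − (1 − 0.777365)(1 − 0.711272) = 0.9357

0.9357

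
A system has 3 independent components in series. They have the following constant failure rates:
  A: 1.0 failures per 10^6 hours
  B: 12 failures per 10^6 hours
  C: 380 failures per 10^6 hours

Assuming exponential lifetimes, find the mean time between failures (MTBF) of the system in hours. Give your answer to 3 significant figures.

2540

Series of exponential components: λ_sys = Σ λ_i
λ_sys = 0.0000010 + 0.000012 + 0.00038 = 3.9300e-04 /h
MTBF = 1 / λ_sys = 2540 h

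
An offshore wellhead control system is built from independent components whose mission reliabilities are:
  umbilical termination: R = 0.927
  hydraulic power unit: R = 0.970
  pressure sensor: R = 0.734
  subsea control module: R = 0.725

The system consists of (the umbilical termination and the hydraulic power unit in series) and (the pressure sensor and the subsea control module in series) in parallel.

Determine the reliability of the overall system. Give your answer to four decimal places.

Series (umbilical termination and hydraulic power unit): 0.927000 × 0.970000 = 0.899190
Series (pressure sensor and subsea control module): 0.734000 × 0.725000 = 0.532150
Parallel ([0.899190] and [0.532150]): 1 − (1 − 0.899190)(1 − 0.532150) = 0.9528

0.9528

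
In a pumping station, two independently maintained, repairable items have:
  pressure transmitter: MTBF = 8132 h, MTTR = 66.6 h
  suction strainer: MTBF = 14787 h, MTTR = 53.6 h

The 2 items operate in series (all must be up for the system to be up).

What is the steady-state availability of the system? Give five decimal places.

0.98829

A(pressure transmitter) = MTBF/(MTBF+MTTR) = 8132/(8132+66.6) = 0.991877
A(suction strainer) = MTBF/(MTBF+MTTR) = 14787/(14787+53.6) = 0.996388
Series availability: 0.991877 × 0.996388 = 0.98829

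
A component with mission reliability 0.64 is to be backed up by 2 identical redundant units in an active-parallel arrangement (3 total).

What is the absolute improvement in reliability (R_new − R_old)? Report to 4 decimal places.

R_before = 0.64
R_after = 1 − (1 − 0.64)^3 = 0.9533
ΔR = 0.9533 − 0.64 = 0.3133

0.3133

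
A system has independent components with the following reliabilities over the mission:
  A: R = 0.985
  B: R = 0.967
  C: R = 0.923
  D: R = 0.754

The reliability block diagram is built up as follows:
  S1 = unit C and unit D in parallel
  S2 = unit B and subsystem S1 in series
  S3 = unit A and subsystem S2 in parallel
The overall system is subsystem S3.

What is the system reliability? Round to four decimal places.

Parallel (C and D): 1 − (1 − 0.923000)(1 − 0.754000) = 0.981058
Series (B and [0.981058]): 0.967000 × 0.981058 = 0.948683
Parallel (A and [0.948683]): 1 − (1 − 0.985000)(1 − 0.948683) = 0.9992

0.9992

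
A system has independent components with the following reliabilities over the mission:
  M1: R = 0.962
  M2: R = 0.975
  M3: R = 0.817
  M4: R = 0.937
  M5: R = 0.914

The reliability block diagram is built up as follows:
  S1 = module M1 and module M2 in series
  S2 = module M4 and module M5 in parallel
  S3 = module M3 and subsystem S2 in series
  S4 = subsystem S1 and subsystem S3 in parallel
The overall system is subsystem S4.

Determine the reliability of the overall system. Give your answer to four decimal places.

0.9884

Series (M1 and M2): 0.962000 × 0.975000 = 0.937950
Parallel (M4 and M5): 1 − (1 − 0.937000)(1 − 0.914000) = 0.994582
Series (M3 and [0.994582]): 0.817000 × 0.994582 = 0.812573
Parallel ([0.937950] and [0.812573]): 1 − (1 − 0.937950)(1 − 0.812573) = 0.9884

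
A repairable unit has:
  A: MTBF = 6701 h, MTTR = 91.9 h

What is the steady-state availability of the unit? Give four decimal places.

A(A) = MTBF/(MTBF+MTTR) = 6701/(6701+91.9) = 0.9865

0.9865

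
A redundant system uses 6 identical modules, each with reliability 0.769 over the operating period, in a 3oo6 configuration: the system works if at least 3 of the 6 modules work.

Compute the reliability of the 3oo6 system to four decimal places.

R = Σ_{i=3}^{6} C(6,i) p^i (1−p)^{6−i} with p = 0.769
C(6,3)·0.769^3·0.231^3 = 0.112110
C(6,4)·0.769^4·0.231^2 = 0.279911
C(6,5)·0.769^5·0.231^1 = 0.372730
C(6,6)·0.769^6·0.231^0 = 0.206804
Sum = 0.9716

0.9716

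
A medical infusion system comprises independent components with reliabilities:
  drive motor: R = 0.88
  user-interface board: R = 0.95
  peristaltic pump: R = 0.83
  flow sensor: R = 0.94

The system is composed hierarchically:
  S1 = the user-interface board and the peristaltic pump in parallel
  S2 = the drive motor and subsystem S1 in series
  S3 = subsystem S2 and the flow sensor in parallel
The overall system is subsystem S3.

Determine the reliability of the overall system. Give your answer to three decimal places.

Parallel (user-interface board and peristaltic pump): 1 − (1 − 0.95000)(1 − 0.83000) = 0.99150
Series (drive motor and [0.99150]): 0.88000 × 0.99150 = 0.87252
Parallel ([0.87252] and flow sensor): 1 − (1 − 0.87252)(1 − 0.94000) = 0.992

0.992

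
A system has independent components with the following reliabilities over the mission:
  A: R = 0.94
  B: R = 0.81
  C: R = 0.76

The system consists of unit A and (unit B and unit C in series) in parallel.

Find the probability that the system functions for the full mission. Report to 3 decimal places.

0.977

Series (B and C): 0.81000 × 0.76000 = 0.61560
Parallel (A and [0.61560]): 1 − (1 − 0.94000)(1 − 0.61560) = 0.977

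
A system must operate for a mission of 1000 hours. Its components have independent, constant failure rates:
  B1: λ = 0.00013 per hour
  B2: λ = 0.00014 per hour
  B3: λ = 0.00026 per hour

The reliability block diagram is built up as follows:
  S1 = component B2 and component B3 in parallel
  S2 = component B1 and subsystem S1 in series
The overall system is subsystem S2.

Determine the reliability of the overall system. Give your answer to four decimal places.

0.8518

R(B1) = exp(−0.00013 × 1000) = 0.878095
R(B2) = exp(−0.00014 × 1000) = 0.869358
R(B3) = exp(−0.00026 × 1000) = 0.771052
Parallel (B2 and B3): 1 − (1 − 0.869358)(1 − 0.771052) = 0.970090
Series (B1 and [0.970090]): 0.878095 × 0.970090 = 0.8518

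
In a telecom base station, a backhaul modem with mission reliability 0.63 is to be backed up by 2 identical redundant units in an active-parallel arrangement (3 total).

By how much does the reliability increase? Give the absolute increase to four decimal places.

0.3193

R_before = 0.63
R_after = 1 − (1 − 0.63)^3 = 0.9493
ΔR = 0.9493 − 0.63 = 0.3193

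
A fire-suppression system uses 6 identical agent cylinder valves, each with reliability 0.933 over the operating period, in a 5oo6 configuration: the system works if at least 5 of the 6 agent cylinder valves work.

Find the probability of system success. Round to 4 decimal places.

0.9438

R = Σ_{i=5}^{6} C(6,i) p^i (1−p)^{6−i} with p = 0.933
C(6,5)·0.933^5·0.067^1 = 0.284207
C(6,6)·0.933^6·0.067^0 = 0.659614
Sum = 0.9438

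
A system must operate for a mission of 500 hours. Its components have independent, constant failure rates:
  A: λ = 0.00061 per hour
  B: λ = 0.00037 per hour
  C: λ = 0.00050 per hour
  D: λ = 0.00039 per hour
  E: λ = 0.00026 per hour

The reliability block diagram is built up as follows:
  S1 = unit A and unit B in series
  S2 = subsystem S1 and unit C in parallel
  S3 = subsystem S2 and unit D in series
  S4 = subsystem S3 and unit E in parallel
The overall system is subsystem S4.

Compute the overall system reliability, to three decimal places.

R(A) = exp(−0.00061 × 500) = 0.73712
R(B) = exp(−0.00037 × 500) = 0.83110
R(C) = exp(−0.00050 × 500) = 0.77880
R(D) = exp(−0.00039 × 500) = 0.82283
R(E) = exp(−0.00026 × 500) = 0.87810
Series (A and B): 0.73712 × 0.83110 = 0.61262
Parallel ([0.61262] and C): 1 − (1 − 0.61262)(1 − 0.77880) = 0.91431
Series ([0.91431] and D): 0.91431 × 0.82283 = 0.75232
Parallel ([0.75232] and E): 1 − (1 − 0.75232)(1 − 0.87810) = 0.970

0.970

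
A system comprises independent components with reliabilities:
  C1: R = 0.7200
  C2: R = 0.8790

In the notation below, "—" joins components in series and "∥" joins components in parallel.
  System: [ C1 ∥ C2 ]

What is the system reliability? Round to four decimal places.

0.9661

Parallel (C1 and C2): 1 − (1 − 0.720000)(1 − 0.879000) = 0.9661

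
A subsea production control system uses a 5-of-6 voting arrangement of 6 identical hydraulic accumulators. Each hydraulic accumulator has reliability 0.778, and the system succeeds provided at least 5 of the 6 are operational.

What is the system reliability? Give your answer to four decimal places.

R = Σ_{i=5}^{6} C(6,i) p^i (1−p)^{6−i} with p = 0.778
C(6,5)·0.778^5·0.222^1 = 0.379666
C(6,6)·0.778^6·0.222^0 = 0.221757
Sum = 0.6014

0.6014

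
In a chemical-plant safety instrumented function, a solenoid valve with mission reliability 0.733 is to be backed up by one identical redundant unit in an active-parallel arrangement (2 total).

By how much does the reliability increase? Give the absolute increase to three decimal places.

0.196

R_before = 0.733
R_after = 1 − (1 − 0.733)^2 = 0.929
ΔR = 0.929 − 0.733 = 0.196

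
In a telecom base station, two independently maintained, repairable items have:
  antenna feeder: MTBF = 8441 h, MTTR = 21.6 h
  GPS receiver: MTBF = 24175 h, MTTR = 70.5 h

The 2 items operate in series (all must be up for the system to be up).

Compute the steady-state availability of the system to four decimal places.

A(antenna feeder) = MTBF/(MTBF+MTTR) = 8441/(8441+21.6) = 0.997448
A(GPS receiver) = MTBF/(MTBF+MTTR) = 24175/(24175+70.5) = 0.997092
Series availability: 0.997448 × 0.997092 = 0.9945

0.9945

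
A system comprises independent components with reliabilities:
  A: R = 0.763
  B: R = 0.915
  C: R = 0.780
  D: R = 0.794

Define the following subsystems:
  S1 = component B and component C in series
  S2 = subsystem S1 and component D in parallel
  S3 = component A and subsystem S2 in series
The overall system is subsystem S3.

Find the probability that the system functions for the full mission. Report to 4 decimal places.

Series (B and C): 0.915000 × 0.780000 = 0.713700
Parallel ([0.713700] and D): 1 − (1 − 0.713700)(1 − 0.794000) = 0.941022
Series (A and [0.941022]): 0.763000 × 0.941022 = 0.7180

0.7180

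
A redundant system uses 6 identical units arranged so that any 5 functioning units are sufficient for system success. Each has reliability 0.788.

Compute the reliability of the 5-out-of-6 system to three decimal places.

R = Σ_{i=5}^{6} C(6,i) p^i (1−p)^{6−i} with p = 0.788
C(6,5)·0.788^5·0.212^1 = 0.38647
C(6,6)·0.788^6·0.212^0 = 0.23942
Sum = 0.626

0.626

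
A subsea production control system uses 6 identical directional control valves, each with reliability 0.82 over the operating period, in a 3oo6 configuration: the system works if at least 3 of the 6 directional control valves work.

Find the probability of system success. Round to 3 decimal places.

0.988

R = Σ_{i=3}^{6} C(6,i) p^i (1−p)^{6−i} with p = 0.82
C(6,3)·0.82^3·0.18^3 = 0.06431
C(6,4)·0.82^4·0.18^2 = 0.21973
C(6,5)·0.82^5·0.18^1 = 0.40040
C(6,6)·0.82^6·0.18^0 = 0.30401
Sum = 0.988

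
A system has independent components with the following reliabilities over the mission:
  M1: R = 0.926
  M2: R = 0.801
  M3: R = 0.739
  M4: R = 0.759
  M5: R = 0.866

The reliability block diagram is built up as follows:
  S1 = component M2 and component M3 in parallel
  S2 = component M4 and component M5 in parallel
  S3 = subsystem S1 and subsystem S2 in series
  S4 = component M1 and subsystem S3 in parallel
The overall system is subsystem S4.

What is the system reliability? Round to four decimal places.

0.9939

Parallel (M2 and M3): 1 − (1 − 0.801000)(1 − 0.739000) = 0.948061
Parallel (M4 and M5): 1 − (1 − 0.759000)(1 − 0.866000) = 0.967706
Series ([0.948061] and [0.967706]): 0.948061 × 0.967706 = 0.917444
Parallel (M1 and [0.917444]): 1 − (1 − 0.926000)(1 − 0.917444) = 0.9939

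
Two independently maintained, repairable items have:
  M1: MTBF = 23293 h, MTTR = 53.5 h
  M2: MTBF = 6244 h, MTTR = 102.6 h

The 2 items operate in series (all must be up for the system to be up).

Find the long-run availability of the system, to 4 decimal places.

A(M1) = MTBF/(MTBF+MTTR) = 23293/(23293+53.5) = 0.997708
A(M2) = MTBF/(MTBF+MTTR) = 6244/(6244+102.6) = 0.983834
Series availability: 0.997708 × 0.983834 = 0.9816

0.9816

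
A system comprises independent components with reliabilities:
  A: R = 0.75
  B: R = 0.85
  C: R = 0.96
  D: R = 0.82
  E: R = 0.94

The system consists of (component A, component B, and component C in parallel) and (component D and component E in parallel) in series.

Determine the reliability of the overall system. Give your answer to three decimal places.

Parallel (A, B, and C): 1 − (1 − 0.75000)(1 − 0.85000)(1 − 0.96000) = 0.99850
Parallel (D and E): 1 − (1 − 0.82000)(1 − 0.94000) = 0.98920
Series ([0.99850] and [0.98920]): 0.99850 × 0.98920 = 0.988

0.988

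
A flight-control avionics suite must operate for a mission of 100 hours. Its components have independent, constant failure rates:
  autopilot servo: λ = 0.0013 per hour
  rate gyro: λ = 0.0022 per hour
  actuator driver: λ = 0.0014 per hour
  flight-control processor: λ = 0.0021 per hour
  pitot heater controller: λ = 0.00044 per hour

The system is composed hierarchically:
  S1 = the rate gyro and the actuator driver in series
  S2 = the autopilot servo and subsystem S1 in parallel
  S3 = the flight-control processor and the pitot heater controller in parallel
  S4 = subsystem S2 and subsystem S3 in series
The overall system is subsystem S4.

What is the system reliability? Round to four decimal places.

0.9553

R(autopilot servo) = exp(−0.0013 × 100) = 0.878095
R(rate gyro) = exp(−0.0022 × 100) = 0.802519
R(actuator driver) = exp(−0.0014 × 100) = 0.869358
R(flight-control processor) = exp(−0.0021 × 100) = 0.810584
R(pitot heater controller) = exp(−0.00044 × 100) = 0.956954
Series (rate gyro and actuator driver): 0.802519 × 0.869358 = 0.697676
Parallel (autopilot servo and [0.697676]): 1 − (1 − 0.878095)(1 − 0.697676) = 0.963145
Parallel (flight-control processor and pitot heater controller): 1 − (1 − 0.810584)(1 − 0.956954) = 0.991846
Series ([0.963145] and [0.991846]): 0.963145 × 0.991846 = 0.9553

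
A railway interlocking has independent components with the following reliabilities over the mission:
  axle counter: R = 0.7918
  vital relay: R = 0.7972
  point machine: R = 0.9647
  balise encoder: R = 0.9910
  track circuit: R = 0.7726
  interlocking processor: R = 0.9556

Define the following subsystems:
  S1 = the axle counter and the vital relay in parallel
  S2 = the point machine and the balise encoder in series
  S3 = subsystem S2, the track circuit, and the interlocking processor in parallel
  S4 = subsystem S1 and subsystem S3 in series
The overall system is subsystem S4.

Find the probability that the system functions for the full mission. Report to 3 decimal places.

0.957

Parallel (axle counter and vital relay): 1 − (1 − 0.79180)(1 − 0.79720) = 0.95778
Series (point machine and balise encoder): 0.96470 × 0.99100 = 0.95602
Parallel ([0.95602], track circuit, and interlocking processor): 1 − (1 − 0.95602)(1 − 0.77260)(1 − 0.95560) = 0.99956
Series ([0.95778] and [0.99956]): 0.95778 × 0.99956 = 0.957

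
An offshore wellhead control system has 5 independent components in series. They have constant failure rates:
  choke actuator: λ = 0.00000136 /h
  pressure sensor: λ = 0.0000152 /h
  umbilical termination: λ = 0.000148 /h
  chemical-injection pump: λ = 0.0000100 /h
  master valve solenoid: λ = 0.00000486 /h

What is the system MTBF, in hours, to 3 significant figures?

Series of exponential components: λ_sys = Σ λ_i
λ_sys = 0.00000136 + 0.0000152 + 0.000148 + 0.0000100 + 0.00000486 = 1.7942e-04 /h
MTBF = 1 / λ_sys = 5570 h

5570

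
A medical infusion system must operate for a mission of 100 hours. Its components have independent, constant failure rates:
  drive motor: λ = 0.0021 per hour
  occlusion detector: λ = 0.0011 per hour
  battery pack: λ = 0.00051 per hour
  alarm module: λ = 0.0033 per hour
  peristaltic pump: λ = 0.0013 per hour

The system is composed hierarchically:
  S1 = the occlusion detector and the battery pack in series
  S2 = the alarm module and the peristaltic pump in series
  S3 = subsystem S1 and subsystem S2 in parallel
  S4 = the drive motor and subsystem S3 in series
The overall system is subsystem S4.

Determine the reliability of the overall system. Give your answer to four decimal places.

R(drive motor) = exp(−0.0021 × 100) = 0.810584
R(occlusion detector) = exp(−0.0011 × 100) = 0.895834
R(battery pack) = exp(−0.00051 × 100) = 0.950279
R(alarm module) = exp(−0.0033 × 100) = 0.718924
R(peristaltic pump) = exp(−0.0013 × 100) = 0.878095
Series (occlusion detector and battery pack): 0.895834 × 0.950279 = 0.851292
Series (alarm module and peristaltic pump): 0.718924 × 0.878095 = 0.631284
Parallel ([0.851292] and [0.631284]): 1 − (1 − 0.851292)(1 − 0.631284) = 0.945169
Series (drive motor and [0.945169]): 0.810584 × 0.945169 = 0.7661

0.7661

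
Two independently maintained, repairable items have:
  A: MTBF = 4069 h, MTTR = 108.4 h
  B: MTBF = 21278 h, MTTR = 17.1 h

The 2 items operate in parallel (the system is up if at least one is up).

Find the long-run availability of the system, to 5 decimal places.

A(A) = MTBF/(MTBF+MTTR) = 4069/(4069+108.4) = 0.974051
A(B) = MTBF/(MTBF+MTTR) = 21278/(21278+17.1) = 0.999197
Parallel availability: 1 − (1 − 0.974051)(1 − 0.999197) = 0.99998

0.99998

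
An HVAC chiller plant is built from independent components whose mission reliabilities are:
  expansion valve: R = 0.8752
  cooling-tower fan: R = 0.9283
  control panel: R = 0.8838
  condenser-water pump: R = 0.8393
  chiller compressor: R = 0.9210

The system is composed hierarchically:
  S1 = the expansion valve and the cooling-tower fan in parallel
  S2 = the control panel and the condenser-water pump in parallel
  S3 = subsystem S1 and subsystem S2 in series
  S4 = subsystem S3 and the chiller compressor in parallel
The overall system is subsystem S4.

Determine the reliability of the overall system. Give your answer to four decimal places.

Parallel (expansion valve and cooling-tower fan): 1 − (1 − 0.875200)(1 − 0.928300) = 0.991052
Parallel (control panel and condenser-water pump): 1 − (1 − 0.883800)(1 − 0.839300) = 0.981327
Series ([0.991052] and [0.981327]): 0.991052 × 0.981327 = 0.972546
Parallel ([0.972546] and chiller compressor): 1 − (1 − 0.972546)(1 − 0.921000) = 0.9978

0.9978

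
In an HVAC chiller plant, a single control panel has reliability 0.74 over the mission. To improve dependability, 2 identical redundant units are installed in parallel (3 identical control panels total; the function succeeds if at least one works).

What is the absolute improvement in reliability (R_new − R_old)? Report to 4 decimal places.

R_before = 0.74
R_after = 1 − (1 − 0.74)^3 = 0.9824
ΔR = 0.9824 − 0.74 = 0.2424

0.2424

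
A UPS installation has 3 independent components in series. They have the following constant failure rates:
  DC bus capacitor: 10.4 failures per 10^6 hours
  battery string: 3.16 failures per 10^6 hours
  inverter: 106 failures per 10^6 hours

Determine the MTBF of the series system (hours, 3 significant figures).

Series of exponential components: λ_sys = Σ λ_i
λ_sys = 0.0000104 + 0.00000316 + 0.000106 = 1.1956e-04 /h
MTBF = 1 / λ_sys = 8360 h

8360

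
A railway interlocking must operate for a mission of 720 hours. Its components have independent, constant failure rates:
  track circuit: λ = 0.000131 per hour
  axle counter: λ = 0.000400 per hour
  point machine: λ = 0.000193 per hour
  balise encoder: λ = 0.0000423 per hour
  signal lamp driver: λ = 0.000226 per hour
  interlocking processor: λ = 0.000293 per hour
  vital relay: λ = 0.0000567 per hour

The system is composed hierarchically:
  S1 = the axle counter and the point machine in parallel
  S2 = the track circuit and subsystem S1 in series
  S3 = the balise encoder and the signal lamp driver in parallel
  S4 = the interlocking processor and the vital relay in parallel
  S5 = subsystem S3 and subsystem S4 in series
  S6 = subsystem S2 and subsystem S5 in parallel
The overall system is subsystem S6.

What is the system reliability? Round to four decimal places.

R(track circuit) = exp(−0.000131 × 720) = 0.909992
R(axle counter) = exp(−0.000400 × 720) = 0.749762
R(point machine) = exp(−0.000193 × 720) = 0.870263
R(balise encoder) = exp(−0.0000423 × 720) = 0.970003
R(signal lamp driver) = exp(−0.000226 × 720) = 0.849829
R(interlocking processor) = exp(−0.000293 × 720) = 0.809806
R(vital relay) = exp(−0.0000567 × 720) = 0.959998
Parallel (axle counter and point machine): 1 − (1 − 0.749762)(1 − 0.870263) = 0.967535
Series (track circuit and [0.967535]): 0.909992 × 0.967535 = 0.880449
Parallel (balise encoder and signal lamp driver): 1 − (1 − 0.970003)(1 − 0.849829) = 0.995495
Parallel (interlocking processor and vital relay): 1 − (1 − 0.809806)(1 − 0.959998) = 0.992392
Series ([0.995495] and [0.992392]): 0.995495 × 0.992392 = 0.987921
Parallel ([0.880449] and [0.987921]): 1 − (1 − 0.880449)(1 − 0.987921) = 0.9986

0.9986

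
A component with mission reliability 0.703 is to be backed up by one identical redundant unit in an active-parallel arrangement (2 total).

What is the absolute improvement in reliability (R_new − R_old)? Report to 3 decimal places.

0.209

R_before = 0.703
R_after = 1 − (1 − 0.703)^2 = 0.912
ΔR = 0.912 − 0.703 = 0.209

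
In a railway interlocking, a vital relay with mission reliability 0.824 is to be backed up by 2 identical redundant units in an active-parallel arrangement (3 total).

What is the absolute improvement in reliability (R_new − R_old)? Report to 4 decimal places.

0.1705

R_before = 0.824
R_after = 1 − (1 − 0.824)^3 = 0.9945
ΔR = 0.9945 − 0.824 = 0.1705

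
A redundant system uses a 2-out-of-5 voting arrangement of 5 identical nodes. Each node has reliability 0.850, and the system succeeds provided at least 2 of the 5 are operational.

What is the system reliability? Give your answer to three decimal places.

0.998

R = Σ_{i=2}^{5} C(5,i) p^i (1−p)^{5−i} with p = 0.850
C(5,2)·0.850^2·0.150^3 = 0.02438
C(5,3)·0.850^3·0.150^2 = 0.13818
C(5,4)·0.850^4·0.150^1 = 0.39150
C(5,5)·0.850^5·0.150^0 = 0.44371
Sum = 0.998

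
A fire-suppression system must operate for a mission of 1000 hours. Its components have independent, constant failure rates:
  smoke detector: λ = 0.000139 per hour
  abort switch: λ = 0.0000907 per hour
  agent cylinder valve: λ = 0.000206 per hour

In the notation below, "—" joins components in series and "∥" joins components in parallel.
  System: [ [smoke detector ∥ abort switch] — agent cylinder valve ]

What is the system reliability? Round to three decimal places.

R(smoke detector) = exp(−0.000139 × 1000) = 0.87023
R(abort switch) = exp(−0.0000907 × 1000) = 0.91329
R(agent cylinder valve) = exp(−0.000206 × 1000) = 0.81383
Parallel (smoke detector and abort switch): 1 − (1 − 0.87023)(1 − 0.91329) = 0.98875
Series ([0.98875] and agent cylinder valve): 0.98875 × 0.81383 = 0.805

0.805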